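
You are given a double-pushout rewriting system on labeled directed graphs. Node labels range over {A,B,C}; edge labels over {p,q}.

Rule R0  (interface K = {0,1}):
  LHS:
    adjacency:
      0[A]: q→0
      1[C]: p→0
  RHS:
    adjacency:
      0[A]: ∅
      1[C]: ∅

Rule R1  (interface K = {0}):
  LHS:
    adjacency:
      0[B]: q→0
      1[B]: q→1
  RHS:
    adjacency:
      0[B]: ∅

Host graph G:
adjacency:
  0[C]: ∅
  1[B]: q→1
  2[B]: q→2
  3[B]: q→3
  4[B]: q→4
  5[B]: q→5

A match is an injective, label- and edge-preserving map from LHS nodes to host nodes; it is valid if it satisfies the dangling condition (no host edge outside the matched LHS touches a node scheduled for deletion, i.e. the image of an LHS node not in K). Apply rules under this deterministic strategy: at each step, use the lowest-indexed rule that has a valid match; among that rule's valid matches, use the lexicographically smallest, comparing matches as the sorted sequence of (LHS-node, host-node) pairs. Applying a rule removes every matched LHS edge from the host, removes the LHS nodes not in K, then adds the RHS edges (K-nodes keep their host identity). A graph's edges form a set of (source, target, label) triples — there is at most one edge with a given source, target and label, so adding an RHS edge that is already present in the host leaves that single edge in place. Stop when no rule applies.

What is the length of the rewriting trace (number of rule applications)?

Answer: 2

Steps:
initial: |V|=6 |E|=5  E = 1-q->1 2-q->2 3-q->3 4-q->4 5-q->5
step 1: apply R1 at {0↦1, 1↦2}  → |V|=5 |E|=3  E = 3-q->3 4-q->4 5-q->5
step 2: apply R1 at {0↦3, 1↦4}  → |V|=4 |E|=1  E = 5-q->5
final graph: no rule applies after step 2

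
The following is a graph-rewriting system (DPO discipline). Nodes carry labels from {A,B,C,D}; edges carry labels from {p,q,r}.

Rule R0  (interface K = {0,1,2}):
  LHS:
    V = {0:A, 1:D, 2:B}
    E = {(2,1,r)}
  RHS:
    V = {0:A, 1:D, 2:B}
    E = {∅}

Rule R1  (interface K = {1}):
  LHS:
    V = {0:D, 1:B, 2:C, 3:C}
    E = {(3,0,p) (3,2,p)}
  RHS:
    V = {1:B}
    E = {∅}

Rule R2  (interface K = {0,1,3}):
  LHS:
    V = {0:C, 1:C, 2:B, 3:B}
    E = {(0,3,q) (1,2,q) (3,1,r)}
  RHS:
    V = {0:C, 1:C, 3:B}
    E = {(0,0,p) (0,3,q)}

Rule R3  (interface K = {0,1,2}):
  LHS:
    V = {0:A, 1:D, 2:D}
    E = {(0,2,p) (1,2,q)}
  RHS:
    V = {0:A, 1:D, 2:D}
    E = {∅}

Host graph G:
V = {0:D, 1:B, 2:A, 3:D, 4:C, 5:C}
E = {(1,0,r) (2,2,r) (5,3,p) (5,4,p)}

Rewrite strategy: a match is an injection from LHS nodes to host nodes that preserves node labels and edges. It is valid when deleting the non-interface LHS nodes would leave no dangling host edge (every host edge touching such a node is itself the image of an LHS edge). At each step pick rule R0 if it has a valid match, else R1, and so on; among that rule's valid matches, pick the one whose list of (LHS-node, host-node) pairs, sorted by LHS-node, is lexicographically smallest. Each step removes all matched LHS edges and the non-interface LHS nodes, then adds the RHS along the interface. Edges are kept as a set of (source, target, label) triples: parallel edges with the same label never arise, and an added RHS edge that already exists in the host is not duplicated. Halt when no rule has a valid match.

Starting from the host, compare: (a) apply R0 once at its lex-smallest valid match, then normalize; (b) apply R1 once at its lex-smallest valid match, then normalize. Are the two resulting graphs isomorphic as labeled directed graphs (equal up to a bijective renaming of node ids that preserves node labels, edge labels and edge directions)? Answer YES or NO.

Answer: YES

Rewrite trace:
branch R0-first: apply at {0↦2, 1↦0, 2↦1} → |E|=3, then 1 more step(s) → NF |V|=3 |E|=1 V={0:D, 1:B, 2:A} E=2-r->2
branch R1-first: apply at {0↦3, 1↦1, 2↦4, 3↦5} → |E|=2, then 1 more step(s) → NF |V|=3 |E|=1 V={0:D, 1:B, 2:A} E=2-r->2
graphs isomorphic (equal up to label-preserving node renaming)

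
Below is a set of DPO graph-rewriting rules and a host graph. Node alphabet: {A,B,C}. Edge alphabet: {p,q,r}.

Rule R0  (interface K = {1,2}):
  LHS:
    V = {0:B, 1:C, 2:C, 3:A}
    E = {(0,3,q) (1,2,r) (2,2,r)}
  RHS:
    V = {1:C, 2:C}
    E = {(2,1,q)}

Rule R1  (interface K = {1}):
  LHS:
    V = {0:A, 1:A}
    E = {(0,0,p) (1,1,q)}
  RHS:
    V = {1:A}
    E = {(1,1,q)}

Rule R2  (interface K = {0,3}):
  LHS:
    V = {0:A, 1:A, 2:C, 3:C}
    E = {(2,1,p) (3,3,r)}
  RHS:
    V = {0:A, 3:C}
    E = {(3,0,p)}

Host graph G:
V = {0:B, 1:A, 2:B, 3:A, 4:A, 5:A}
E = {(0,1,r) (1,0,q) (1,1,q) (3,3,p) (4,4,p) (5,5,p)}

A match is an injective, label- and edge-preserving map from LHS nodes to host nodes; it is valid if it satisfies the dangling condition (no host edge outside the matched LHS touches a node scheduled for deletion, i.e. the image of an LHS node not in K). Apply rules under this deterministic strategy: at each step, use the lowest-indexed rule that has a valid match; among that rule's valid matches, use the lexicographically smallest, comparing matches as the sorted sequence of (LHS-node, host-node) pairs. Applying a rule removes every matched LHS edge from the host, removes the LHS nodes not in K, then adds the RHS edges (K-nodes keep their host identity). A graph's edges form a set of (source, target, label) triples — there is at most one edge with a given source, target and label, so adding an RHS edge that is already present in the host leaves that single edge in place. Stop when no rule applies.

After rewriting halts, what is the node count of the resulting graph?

Answer: 3

Derivation:
initial: |V|=6 |E|=6  E = 0-r->1 1-q->0 1-q->1 3-p->3 4-p->4 5-p->5
step 1: apply R1 at {0↦3, 1↦1}  → |V|=5 |E|=5  E = 0-r->1 1-q->0 1-q->1 4-p->4 5-p->5
step 2: apply R1 at {0↦4, 1↦1}  → |V|=4 |E|=4  E = 0-r->1 1-q->0 1-q->1 5-p->5
step 3: apply R1 at {0↦5, 1↦1}  → |V|=3 |E|=3  E = 0-r->1 1-q->0 1-q->1
final graph: no rule applies after step 3
NF nodes: {0:B, 1:A, 2:B}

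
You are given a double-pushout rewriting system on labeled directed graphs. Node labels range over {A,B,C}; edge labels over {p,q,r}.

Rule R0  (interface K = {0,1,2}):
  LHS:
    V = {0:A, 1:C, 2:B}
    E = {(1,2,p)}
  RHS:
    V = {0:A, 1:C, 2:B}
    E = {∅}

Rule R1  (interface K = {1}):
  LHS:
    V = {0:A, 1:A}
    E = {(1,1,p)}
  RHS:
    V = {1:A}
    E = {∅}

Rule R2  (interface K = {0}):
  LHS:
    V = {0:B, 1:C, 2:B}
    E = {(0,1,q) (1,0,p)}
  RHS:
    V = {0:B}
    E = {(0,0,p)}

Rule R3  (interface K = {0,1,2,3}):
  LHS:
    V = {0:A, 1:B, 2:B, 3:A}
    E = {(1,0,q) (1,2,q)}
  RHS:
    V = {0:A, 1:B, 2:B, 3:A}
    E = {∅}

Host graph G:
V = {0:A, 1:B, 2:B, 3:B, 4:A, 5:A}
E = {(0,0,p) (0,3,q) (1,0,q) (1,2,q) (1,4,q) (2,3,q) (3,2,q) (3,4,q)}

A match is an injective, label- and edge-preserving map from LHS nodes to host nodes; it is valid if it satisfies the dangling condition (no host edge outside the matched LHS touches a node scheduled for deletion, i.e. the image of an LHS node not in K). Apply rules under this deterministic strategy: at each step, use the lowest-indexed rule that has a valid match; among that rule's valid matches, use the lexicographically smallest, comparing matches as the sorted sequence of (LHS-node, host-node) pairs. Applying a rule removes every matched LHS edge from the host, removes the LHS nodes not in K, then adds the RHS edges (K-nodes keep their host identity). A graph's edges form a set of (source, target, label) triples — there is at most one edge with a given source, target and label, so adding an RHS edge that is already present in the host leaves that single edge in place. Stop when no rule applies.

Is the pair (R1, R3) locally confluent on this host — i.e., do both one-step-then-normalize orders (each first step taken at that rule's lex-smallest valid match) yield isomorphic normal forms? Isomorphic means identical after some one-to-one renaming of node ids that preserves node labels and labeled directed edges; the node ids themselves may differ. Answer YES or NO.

Answer: YES

Derivation:
branch R1-first: apply at {0↦5, 1↦0} → |E|=7, then 2 more step(s) → NF |V|=5 |E|=3 V={0:A, 1:B, 2:B, 3:B, 4:A} E=0-q->3 1-q->4 2-q->3
branch R3-first: apply at {0↦0, 1↦1, 2↦2, 3↦4} → |E|=6, then 2 more step(s) → NF |V|=5 |E|=3 V={0:A, 1:B, 2:B, 3:B, 4:A} E=0-q->3 1-q->4 2-q->3
graphs isomorphic (equal up to label-preserving node renaming)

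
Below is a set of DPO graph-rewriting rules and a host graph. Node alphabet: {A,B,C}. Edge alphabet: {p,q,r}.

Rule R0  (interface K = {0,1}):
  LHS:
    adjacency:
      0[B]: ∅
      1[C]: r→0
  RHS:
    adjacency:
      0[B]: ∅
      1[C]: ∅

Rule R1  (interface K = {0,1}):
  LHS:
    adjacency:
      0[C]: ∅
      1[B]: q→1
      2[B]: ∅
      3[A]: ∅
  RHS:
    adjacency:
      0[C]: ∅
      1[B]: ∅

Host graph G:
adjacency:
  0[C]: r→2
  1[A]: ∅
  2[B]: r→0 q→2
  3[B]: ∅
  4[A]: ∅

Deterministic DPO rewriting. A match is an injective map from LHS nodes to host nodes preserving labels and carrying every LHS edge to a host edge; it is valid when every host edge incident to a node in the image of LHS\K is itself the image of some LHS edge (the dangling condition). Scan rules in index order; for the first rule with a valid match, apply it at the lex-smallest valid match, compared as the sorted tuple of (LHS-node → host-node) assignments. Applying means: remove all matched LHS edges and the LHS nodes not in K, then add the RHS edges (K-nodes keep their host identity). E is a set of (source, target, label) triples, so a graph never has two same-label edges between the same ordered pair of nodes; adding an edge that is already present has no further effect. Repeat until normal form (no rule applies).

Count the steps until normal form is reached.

[0] host  ⇒  5 nodes, 3 edges  {0-r->2 2-r->0 2-q->2}
[1] R0 @ {0↦2, 1↦0}  ⇒  5 nodes, 2 edges  {2-r->0 2-q->2}
[2] R1 @ {0↦0, 1↦2, 2↦3, 3↦1}  ⇒  3 nodes, 1 edges  {2-r->0}
normal form: no rule applies after step 2

Answer: 2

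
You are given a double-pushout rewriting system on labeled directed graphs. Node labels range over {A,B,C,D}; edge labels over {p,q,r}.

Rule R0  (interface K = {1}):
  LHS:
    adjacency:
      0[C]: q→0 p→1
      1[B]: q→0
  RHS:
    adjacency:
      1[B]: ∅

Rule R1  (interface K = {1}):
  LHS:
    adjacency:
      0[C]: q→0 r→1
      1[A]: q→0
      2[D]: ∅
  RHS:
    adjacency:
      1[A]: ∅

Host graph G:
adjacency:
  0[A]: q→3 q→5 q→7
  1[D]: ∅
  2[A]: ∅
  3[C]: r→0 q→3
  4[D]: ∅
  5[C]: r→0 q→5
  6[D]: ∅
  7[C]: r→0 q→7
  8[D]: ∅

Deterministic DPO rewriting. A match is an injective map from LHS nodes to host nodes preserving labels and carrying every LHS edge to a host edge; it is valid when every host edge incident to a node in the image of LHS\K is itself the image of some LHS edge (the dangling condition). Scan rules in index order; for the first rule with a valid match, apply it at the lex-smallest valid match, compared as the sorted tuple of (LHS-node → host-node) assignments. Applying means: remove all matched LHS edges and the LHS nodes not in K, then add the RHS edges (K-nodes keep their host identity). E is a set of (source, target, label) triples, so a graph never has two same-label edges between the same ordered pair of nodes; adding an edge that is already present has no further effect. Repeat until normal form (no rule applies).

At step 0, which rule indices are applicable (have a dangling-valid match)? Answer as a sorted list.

R0: no valid match — LHS pattern not found
R1: 12 valid matches — {0↦3, 1↦0, 2↦1}, {0↦3, 1↦0, 2↦4}, {0↦3, 1↦0, 2↦6} (+9 more)

Answer: [R1]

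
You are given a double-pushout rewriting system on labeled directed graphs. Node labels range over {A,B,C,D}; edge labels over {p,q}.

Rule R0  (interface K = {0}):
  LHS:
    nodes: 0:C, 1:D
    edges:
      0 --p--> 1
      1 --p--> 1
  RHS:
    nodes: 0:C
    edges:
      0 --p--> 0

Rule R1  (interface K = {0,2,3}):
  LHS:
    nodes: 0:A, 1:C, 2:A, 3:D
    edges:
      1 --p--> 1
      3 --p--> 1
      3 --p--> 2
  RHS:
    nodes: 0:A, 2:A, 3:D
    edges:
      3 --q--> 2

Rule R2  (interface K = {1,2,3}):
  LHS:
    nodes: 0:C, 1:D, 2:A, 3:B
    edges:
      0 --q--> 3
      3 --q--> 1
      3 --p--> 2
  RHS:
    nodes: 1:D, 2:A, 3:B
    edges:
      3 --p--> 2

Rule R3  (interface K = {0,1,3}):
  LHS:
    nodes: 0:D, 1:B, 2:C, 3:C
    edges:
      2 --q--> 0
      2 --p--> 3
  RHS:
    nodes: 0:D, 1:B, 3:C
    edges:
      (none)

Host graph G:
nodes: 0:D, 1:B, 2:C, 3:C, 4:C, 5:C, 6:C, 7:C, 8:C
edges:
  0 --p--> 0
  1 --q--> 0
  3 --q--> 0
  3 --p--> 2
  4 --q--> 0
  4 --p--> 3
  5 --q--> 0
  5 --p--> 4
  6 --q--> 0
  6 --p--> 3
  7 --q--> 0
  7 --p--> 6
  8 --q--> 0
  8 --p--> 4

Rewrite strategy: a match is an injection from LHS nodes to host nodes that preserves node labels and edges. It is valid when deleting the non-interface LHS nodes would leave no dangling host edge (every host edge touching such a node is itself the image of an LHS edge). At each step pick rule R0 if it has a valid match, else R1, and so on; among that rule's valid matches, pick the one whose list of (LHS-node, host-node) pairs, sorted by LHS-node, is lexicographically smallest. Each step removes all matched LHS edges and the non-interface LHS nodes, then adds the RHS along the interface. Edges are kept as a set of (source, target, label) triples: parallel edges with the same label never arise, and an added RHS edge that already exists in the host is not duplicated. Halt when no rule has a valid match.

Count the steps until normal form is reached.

Answer: 6

Rewrite trace:
initial: |V|=9 |E|=14  E = 0-p->0 1-q->0 3-q->0 3-p->2 4-q->0 4-p->3 5-q->0 5-p->4 6-q->0 6-p->3 7-q->0 7-p->6 8-q->0 8-p->4
step 1: apply R3 at {0↦0, 1↦1, 2↦5, 3↦4}  → |V|=8 |E|=12  E = 0-p->0 1-q->0 3-q->0 3-p->2 4-q->0 4-p->3 6-q->0 6-p->3 7-q->0 7-p->6 8-q->0 8-p->4
step 2: apply R3 at {0↦0, 1↦1, 2↦7, 3↦6}  → |V|=7 |E|=10  E = 0-p->0 1-q->0 3-q->0 3-p->2 4-q->0 4-p->3 6-q->0 6-p->3 8-q->0 8-p->4
step 3: apply R3 at {0↦0, 1↦1, 2↦6, 3↦3}  → |V|=6 |E|=8  E = 0-p->0 1-q->0 3-q->0 3-p->2 4-q->0 4-p->3 8-q->0 8-p->4
step 4: apply R3 at {0↦0, 1↦1, 2↦8, 3↦4}  → |V|=5 |E|=6  E = 0-p->0 1-q->0 3-q->0 3-p->2 4-q->0 4-p->3
step 5: apply R3 at {0↦0, 1↦1, 2↦4, 3↦3}  → |V|=4 |E|=4  E = 0-p->0 1-q->0 3-q->0 3-p->2
step 6: apply R3 at {0↦0, 1↦1, 2↦3, 3↦2}  → |V|=3 |E|=2  E = 0-p->0 1-q->0
halt: no rule applies after step 6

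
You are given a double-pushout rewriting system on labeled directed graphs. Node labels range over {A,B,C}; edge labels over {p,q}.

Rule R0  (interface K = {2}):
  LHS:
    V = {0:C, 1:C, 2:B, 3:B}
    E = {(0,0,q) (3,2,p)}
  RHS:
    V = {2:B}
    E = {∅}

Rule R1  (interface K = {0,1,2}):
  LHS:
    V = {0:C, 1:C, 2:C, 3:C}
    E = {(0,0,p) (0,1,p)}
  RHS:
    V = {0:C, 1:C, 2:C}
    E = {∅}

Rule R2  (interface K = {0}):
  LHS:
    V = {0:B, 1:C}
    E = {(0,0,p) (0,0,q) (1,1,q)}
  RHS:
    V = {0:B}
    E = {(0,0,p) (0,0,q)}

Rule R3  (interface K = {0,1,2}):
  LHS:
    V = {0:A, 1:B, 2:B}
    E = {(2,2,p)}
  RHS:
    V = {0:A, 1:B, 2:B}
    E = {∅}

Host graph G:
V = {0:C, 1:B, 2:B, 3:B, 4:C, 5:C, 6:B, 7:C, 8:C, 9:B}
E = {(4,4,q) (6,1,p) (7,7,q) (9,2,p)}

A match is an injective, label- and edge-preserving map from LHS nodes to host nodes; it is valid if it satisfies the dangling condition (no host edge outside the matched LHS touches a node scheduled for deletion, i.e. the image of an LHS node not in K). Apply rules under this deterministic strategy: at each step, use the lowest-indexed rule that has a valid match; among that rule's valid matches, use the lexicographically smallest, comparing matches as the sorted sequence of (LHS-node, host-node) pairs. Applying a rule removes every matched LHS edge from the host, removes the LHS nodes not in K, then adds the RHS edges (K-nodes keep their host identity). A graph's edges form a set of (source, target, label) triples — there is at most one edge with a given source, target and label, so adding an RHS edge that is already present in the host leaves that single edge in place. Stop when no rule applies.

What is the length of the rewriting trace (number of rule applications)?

start.  V:10 E:4  edges: 4-q->4 6-p->1 7-q->7 9-p->2
1. fire R0 via {0↦4, 1↦0, 2↦1, 3↦6}  →  V:7 E:2  edges: 7-q->7 9-p->2
2. fire R0 via {0↦7, 1↦5, 2↦2, 3↦9}  →  V:4 E:0  edges: ∅
normal form: no rule applies after step 2

Answer: 2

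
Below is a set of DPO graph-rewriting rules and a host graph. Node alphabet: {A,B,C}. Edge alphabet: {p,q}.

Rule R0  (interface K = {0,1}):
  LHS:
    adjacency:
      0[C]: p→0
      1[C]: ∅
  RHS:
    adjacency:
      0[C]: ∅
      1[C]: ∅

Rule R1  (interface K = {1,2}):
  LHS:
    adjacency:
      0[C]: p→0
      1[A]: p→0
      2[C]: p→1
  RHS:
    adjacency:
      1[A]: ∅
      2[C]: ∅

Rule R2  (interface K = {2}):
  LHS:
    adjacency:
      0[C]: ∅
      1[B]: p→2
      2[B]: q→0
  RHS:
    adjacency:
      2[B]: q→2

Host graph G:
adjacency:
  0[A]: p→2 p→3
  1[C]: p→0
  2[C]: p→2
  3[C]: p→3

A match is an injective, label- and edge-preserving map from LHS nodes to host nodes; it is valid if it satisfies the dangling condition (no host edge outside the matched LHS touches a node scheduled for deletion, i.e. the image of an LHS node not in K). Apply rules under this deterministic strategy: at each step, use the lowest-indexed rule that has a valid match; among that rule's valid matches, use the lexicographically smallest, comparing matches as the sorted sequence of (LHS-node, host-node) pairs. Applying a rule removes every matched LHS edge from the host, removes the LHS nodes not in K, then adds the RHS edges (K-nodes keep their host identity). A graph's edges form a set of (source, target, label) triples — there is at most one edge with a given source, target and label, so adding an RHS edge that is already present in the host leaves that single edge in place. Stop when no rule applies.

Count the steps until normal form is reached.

start.  V:4 E:5  edges: 0-p->2 0-p->3 1-p->0 2-p->2 3-p->3
1. fire R0 via {0↦2, 1↦1}  →  V:4 E:4  edges: 0-p->2 0-p->3 1-p->0 3-p->3
2. fire R0 via {0↦3, 1↦1}  →  V:4 E:3  edges: 0-p->2 0-p->3 1-p->0
halt: no rule applies after step 2

Answer: 2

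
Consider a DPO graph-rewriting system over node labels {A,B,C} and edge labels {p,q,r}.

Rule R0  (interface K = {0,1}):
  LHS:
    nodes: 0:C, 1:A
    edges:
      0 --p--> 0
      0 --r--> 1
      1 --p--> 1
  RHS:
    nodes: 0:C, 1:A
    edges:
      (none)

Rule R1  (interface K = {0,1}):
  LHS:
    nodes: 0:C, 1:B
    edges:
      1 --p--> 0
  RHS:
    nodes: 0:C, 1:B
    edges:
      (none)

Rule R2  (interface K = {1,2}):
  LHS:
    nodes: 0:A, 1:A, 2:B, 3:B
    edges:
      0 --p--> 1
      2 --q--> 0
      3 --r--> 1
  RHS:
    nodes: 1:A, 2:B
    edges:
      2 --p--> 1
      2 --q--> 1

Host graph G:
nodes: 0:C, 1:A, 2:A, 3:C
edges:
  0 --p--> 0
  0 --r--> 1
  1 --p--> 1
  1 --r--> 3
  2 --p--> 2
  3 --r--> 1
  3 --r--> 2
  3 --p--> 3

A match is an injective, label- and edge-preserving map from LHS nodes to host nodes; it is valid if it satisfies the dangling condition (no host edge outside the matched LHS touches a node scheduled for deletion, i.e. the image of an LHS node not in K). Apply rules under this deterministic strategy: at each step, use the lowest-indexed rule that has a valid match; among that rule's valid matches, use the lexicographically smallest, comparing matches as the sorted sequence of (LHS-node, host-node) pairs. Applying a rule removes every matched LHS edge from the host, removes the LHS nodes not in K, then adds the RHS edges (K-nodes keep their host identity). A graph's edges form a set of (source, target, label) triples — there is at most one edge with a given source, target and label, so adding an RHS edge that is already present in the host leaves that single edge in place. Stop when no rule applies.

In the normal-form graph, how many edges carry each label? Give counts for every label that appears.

Answer: r:2

Steps:
initial: |V|=4 |E|=8  E = 0-p->0 0-r->1 1-p->1 1-r->3 2-p->2 3-r->1 3-r->2 3-p->3
step 1: apply R0 at {0↦0, 1↦1}  → |V|=4 |E|=5  E = 1-r->3 2-p->2 3-r->1 3-r->2 3-p->3
step 2: apply R0 at {0↦3, 1↦2}  → |V|=4 |E|=2  E = 1-r->3 3-r->1
normal form: no rule applies after step 2
NF edges: [(1, 3, 'r'), (3, 1, 'r')]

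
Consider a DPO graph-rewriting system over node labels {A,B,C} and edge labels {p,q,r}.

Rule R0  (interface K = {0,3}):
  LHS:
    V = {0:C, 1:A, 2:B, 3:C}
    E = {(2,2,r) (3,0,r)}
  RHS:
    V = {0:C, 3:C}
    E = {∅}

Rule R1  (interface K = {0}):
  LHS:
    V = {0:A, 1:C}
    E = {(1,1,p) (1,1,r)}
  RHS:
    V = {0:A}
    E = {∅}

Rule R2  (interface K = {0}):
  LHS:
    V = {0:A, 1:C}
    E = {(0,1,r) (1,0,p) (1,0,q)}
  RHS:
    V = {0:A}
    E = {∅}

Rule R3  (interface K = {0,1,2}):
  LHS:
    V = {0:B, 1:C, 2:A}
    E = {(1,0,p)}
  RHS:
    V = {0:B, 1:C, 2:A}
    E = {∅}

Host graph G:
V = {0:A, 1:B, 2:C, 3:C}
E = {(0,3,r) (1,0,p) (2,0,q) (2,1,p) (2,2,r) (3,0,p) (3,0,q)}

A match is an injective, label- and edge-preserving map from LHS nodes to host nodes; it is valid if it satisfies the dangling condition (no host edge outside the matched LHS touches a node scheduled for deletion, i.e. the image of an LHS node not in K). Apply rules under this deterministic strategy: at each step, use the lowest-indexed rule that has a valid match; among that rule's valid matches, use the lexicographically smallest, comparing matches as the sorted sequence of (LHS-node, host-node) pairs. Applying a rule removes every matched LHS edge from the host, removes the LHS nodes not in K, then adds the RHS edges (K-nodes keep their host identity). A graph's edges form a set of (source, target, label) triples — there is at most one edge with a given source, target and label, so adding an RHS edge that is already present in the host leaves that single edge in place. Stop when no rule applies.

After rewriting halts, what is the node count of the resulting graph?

start.  V:4 E:7  edges: 0-r->3 1-p->0 2-q->0 2-p->1 2-r->2 3-p->0 3-q->0
1. fire R2 via {0↦0, 1↦3}  →  V:3 E:4  edges: 1-p->0 2-q->0 2-p->1 2-r->2
2. fire R3 via {0↦1, 1↦2, 2↦0}  →  V:3 E:3  edges: 1-p->0 2-q->0 2-r->2
normal form: no rule applies after step 2
NF nodes: {0:A, 1:B, 2:C}

Answer: 3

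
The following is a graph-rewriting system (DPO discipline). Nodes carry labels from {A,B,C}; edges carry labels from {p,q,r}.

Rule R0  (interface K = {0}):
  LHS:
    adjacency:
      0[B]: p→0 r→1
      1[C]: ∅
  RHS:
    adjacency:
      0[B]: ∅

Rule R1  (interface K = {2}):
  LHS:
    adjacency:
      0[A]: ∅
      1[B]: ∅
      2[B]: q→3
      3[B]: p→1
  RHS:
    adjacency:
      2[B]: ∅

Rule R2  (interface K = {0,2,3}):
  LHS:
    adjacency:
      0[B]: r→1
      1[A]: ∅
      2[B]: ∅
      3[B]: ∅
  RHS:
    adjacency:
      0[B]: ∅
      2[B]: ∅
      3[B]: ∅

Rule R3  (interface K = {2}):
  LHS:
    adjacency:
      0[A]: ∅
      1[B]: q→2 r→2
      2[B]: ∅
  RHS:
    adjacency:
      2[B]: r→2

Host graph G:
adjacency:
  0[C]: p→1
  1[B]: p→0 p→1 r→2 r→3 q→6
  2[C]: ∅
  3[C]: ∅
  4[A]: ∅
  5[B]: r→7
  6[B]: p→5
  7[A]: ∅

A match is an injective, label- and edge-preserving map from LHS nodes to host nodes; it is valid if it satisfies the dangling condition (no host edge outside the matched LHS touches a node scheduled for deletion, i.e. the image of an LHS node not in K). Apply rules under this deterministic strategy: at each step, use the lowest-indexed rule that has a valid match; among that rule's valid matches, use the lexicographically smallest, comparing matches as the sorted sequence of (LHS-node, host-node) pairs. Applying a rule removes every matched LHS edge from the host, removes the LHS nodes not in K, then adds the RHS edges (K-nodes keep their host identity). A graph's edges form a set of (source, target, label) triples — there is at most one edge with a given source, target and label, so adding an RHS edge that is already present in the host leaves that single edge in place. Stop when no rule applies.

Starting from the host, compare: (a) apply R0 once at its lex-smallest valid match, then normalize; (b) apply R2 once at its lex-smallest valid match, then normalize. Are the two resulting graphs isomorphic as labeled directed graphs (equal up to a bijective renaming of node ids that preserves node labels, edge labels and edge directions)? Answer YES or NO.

branch R0-first: apply at {0↦1, 1↦2} → |E|=6, then 2 more step(s) → NF |V|=3 |E|=3 V={0:C, 1:B, 3:C} E=0-p->1 1-p->0 1-r->3
branch R2-first: apply at {0↦5, 1↦7, 2↦1, 3↦6} → |E|=7, then 2 more step(s) → NF |V|=3 |E|=3 V={0:C, 1:B, 3:C} E=0-p->1 1-p->0 1-r->3
graphs isomorphic (equal up to label-preserving node renaming)

Answer: YES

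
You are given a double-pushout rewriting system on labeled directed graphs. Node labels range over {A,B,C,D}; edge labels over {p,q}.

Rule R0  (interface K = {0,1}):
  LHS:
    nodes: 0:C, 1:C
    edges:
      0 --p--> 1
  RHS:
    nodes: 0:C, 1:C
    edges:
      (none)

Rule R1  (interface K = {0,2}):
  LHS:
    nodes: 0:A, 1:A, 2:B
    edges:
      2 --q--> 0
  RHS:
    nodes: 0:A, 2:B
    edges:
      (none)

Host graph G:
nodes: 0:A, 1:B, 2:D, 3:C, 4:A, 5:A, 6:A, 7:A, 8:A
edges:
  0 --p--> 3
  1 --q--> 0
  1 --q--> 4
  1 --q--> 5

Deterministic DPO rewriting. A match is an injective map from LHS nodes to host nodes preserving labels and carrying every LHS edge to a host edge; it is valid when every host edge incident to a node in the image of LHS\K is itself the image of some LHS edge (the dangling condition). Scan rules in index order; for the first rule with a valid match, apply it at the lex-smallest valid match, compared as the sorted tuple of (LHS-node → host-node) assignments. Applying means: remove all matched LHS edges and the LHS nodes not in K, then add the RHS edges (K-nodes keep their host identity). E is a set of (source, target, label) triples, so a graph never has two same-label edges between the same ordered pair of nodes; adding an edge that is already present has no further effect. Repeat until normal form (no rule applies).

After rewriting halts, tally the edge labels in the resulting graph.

Answer: p:1

Derivation:
[0] host  ⇒  9 nodes, 4 edges  {0-p->3 1-q->0 1-q->4 1-q->5}
[1] R1 @ {0↦0, 1↦6, 2↦1}  ⇒  8 nodes, 3 edges  {0-p->3 1-q->4 1-q->5}
[2] R1 @ {0↦4, 1↦7, 2↦1}  ⇒  7 nodes, 2 edges  {0-p->3 1-q->5}
[3] R1 @ {0↦5, 1↦4, 2↦1}  ⇒  6 nodes, 1 edges  {0-p->3}
final graph: no rule applies after step 3
NF edges: [(0, 3, 'p')]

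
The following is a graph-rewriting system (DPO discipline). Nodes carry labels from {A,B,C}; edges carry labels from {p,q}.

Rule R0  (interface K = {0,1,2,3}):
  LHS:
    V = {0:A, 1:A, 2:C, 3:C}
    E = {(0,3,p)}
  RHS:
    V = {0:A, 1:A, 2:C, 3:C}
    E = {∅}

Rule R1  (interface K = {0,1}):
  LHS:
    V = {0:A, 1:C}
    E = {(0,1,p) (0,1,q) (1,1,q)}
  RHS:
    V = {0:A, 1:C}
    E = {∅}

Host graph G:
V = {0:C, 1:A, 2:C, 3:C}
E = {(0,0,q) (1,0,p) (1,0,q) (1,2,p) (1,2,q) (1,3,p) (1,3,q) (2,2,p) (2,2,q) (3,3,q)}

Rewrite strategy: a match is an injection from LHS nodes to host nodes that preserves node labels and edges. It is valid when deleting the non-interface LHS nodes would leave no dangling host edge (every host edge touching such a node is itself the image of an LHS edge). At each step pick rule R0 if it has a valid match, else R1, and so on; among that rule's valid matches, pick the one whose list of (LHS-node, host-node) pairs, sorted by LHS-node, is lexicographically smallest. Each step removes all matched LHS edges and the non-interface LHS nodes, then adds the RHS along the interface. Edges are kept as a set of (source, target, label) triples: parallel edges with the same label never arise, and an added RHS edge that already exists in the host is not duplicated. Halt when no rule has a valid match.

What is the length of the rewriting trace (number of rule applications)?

initial: |V|=4 |E|=10  E = 0-q->0 1-p->0 1-q->0 1-p->2 1-q->2 1-p->3 1-q->3 2-p->2 2-q->2 3-q->3
step 1: apply R1 at {0↦1, 1↦0}  → |V|=4 |E|=7  E = 1-p->2 1-q->2 1-p->3 1-q->3 2-p->2 2-q->2 3-q->3
step 2: apply R1 at {0↦1, 1↦2}  → |V|=4 |E|=4  E = 1-p->3 1-q->3 2-p->2 3-q->3
step 3: apply R1 at {0↦1, 1↦3}  → |V|=4 |E|=1  E = 2-p->2
normal form: no rule applies after step 3

Answer: 3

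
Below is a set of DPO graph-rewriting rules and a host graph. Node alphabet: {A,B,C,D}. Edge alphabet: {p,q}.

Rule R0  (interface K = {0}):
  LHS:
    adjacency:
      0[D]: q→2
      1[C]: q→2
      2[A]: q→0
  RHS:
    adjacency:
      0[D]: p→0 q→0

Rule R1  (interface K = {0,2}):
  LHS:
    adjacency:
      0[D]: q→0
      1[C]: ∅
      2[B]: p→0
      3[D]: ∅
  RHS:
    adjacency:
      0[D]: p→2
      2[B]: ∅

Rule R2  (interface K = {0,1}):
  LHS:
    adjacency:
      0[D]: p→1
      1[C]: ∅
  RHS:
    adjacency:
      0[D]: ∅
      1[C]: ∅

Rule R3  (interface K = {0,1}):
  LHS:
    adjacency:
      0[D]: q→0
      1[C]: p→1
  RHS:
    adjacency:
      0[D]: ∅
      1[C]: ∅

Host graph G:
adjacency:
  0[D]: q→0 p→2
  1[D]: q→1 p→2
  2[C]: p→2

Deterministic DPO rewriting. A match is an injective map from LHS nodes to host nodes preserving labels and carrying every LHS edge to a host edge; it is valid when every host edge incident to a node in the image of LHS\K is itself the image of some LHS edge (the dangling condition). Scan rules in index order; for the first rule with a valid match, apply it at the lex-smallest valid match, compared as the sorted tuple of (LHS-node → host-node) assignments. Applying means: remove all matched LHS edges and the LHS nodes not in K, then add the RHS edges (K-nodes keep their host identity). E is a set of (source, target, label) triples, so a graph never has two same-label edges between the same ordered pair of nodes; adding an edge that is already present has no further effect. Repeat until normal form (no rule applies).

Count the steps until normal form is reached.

start.  V:3 E:5  edges: 0-q->0 0-p->2 1-q->1 1-p->2 2-p->2
1. fire R2 via {0↦0, 1↦2}  →  V:3 E:4  edges: 0-q->0 1-q->1 1-p->2 2-p->2
2. fire R2 via {0↦1, 1↦2}  →  V:3 E:3  edges: 0-q->0 1-q->1 2-p->2
3. fire R3 via {0↦0, 1↦2}  →  V:3 E:1  edges: 1-q->1
final graph: no rule applies after step 3

Answer: 3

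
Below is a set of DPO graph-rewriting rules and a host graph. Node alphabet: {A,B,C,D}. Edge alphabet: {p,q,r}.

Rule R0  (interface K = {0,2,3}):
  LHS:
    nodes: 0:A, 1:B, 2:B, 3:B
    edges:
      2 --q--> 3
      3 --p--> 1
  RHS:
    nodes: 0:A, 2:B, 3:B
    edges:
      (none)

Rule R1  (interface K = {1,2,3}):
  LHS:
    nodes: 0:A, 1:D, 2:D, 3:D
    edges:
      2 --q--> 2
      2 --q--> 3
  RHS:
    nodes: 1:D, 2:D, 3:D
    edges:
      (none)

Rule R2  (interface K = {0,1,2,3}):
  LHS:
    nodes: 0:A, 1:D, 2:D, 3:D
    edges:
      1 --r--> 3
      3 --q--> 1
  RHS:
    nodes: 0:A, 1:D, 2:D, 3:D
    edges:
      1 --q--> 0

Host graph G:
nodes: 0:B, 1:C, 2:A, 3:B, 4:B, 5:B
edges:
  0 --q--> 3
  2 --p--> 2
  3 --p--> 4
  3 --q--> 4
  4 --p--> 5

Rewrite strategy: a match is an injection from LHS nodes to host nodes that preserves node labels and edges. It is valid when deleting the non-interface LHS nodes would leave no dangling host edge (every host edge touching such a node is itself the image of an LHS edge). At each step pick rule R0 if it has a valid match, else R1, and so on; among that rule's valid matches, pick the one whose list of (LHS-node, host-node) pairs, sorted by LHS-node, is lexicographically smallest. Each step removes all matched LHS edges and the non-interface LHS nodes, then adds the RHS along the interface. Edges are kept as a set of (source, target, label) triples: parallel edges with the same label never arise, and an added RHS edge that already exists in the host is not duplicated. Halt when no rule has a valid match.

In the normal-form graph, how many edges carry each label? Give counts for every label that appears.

Answer: p:1

Steps:
initial: |V|=6 |E|=5  E = 0-q->3 2-p->2 3-p->4 3-q->4 4-p->5
step 1: apply R0 at {0↦2, 1↦5, 2↦3, 3↦4}  → |V|=5 |E|=3  E = 0-q->3 2-p->2 3-p->4
step 2: apply R0 at {0↦2, 1↦4, 2↦0, 3↦3}  → |V|=4 |E|=1  E = 2-p->2
halt: no rule applies after step 2
NF edges: [(2, 2, 'p')]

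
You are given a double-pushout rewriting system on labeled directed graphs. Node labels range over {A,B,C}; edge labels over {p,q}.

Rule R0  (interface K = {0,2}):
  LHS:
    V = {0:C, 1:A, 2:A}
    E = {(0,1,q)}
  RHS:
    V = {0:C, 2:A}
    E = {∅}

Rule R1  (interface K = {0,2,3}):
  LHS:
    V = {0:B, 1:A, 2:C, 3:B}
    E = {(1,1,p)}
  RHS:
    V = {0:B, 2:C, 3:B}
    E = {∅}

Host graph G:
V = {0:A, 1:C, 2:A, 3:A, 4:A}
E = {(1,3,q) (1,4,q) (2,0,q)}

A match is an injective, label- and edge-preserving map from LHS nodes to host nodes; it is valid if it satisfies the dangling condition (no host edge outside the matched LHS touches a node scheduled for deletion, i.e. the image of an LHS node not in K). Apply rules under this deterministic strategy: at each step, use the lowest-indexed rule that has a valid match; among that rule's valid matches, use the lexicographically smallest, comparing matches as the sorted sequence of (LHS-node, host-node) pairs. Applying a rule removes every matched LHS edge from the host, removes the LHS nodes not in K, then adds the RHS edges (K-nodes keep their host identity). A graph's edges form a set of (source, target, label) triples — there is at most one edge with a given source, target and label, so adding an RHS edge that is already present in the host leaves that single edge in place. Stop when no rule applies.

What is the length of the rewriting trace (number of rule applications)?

[0] host  ⇒  5 nodes, 3 edges  {1-q->3 1-q->4 2-q->0}
[1] R0 @ {0↦1, 1↦3, 2↦0}  ⇒  4 nodes, 2 edges  {1-q->4 2-q->0}
[2] R0 @ {0↦1, 1↦4, 2↦0}  ⇒  3 nodes, 1 edges  {2-q->0}
normal form: no rule applies after step 2

Answer: 2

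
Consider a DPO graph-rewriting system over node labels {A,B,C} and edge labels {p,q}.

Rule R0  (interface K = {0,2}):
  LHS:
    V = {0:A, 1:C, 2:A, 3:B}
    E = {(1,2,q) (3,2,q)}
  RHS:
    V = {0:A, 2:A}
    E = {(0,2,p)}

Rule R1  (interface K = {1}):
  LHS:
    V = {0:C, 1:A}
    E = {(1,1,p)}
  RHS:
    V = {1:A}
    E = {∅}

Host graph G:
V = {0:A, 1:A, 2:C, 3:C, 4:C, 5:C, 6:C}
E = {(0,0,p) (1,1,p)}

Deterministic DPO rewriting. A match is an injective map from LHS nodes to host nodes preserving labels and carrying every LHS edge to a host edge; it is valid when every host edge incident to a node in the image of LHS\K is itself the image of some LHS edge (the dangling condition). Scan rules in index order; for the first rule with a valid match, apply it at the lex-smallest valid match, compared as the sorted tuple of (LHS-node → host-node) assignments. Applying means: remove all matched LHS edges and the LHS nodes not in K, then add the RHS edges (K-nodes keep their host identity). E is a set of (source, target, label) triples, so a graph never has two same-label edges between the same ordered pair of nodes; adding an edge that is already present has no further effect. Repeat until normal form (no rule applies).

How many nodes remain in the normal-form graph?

Answer: 5

Derivation:
initial: |V|=7 |E|=2  E = 0-p->0 1-p->1
step 1: apply R1 at {0↦2, 1↦0}  → |V|=6 |E|=1  E = 1-p->1
step 2: apply R1 at {0↦3, 1↦1}  → |V|=5 |E|=0  E = ∅
normal form: no rule applies after step 2
NF nodes: {0:A, 1:A, 4:C, 5:C, 6:C}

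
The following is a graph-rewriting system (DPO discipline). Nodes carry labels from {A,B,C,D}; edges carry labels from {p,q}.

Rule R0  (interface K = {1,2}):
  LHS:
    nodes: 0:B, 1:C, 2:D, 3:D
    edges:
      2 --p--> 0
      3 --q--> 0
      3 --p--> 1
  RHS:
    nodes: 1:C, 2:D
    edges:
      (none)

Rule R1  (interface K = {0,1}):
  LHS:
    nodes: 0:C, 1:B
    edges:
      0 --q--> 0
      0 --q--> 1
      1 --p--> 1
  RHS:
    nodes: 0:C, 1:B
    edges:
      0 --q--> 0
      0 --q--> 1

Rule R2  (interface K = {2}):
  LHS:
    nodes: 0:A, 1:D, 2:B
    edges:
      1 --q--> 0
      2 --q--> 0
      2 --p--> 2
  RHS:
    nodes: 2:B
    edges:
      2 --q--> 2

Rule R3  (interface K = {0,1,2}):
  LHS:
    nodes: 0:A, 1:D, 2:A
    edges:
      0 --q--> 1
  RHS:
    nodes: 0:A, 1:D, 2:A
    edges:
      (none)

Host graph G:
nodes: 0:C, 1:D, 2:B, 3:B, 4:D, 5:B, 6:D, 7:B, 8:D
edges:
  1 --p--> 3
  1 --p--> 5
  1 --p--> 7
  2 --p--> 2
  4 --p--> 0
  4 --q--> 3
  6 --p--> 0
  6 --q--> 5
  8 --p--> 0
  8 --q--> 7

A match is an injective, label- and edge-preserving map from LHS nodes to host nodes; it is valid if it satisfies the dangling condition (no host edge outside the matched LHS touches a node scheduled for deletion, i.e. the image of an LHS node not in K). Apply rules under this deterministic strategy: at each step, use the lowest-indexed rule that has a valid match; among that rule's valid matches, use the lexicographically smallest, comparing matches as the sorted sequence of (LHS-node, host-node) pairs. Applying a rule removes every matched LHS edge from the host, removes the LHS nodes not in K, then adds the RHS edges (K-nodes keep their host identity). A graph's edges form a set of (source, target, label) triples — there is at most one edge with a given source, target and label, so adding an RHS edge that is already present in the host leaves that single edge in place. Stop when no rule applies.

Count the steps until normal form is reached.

Answer: 3

Steps:
initial: |V|=9 |E|=10  E = 1-p->3 1-p->5 1-p->7 2-p->2 4-p->0 4-q->3 6-p->0 6-q->5 8-p->0 8-q->7
step 1: apply R0 at {0↦3, 1↦0, 2↦1, 3↦4}  → |V|=7 |E|=7  E = 1-p->5 1-p->7 2-p->2 6-p->0 6-q->5 8-p->0 8-q->7
step 2: apply R0 at {0↦5, 1↦0, 2↦1, 3↦6}  → |V|=5 |E|=4  E = 1-p->7 2-p->2 8-p->0 8-q->7
step 3: apply R0 at {0↦7, 1↦0, 2↦1, 3↦8}  → |V|=3 |E|=1  E = 2-p->2
normal form: no rule applies after step 3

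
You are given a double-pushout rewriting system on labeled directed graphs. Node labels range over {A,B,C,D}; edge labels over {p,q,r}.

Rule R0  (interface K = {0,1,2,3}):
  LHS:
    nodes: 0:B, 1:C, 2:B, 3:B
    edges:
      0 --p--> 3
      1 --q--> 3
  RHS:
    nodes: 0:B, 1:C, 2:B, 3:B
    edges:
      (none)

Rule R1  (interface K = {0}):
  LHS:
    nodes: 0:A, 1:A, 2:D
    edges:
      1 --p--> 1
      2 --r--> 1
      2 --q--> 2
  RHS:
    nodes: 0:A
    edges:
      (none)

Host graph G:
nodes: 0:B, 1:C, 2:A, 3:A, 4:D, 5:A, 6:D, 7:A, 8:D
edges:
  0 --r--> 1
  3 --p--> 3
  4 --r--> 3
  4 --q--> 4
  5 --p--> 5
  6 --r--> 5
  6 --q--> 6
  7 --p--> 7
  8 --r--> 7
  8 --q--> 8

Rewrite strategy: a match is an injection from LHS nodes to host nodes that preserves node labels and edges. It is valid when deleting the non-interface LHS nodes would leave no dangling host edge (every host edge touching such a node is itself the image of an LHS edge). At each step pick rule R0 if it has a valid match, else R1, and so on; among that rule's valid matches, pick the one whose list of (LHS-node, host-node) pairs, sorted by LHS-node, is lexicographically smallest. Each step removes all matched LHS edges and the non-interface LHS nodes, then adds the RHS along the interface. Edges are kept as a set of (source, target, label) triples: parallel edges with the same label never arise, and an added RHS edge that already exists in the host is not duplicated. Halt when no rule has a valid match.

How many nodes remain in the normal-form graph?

Answer: 3

Steps:
initial: |V|=9 |E|=10  E = 0-r->1 3-p->3 4-r->3 4-q->4 5-p->5 6-r->5 6-q->6 7-p->7 8-r->7 8-q->8
step 1: apply R1 at {0↦2, 1↦3, 2↦4}  → |V|=7 |E|=7  E = 0-r->1 5-p->5 6-r->5 6-q->6 7-p->7 8-r->7 8-q->8
step 2: apply R1 at {0↦2, 1↦5, 2↦6}  → |V|=5 |E|=4  E = 0-r->1 7-p->7 8-r->7 8-q->8
step 3: apply R1 at {0↦2, 1↦7, 2↦8}  → |V|=3 |E|=1  E = 0-r->1
final graph: no rule applies after step 3
NF nodes: {0:B, 1:C, 2:A}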